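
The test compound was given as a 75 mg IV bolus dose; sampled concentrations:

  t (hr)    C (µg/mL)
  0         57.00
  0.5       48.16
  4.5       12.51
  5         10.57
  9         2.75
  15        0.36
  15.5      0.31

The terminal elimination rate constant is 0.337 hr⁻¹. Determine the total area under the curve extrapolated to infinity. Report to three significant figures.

Trapezoidal AUC_0→15.5:
  [0→0.5]: (57.00+48.16)/2 × 0.5 = 26.29
  [0.5→4.5]: (48.16+12.51)/2 × 4 = 121.34
  [4.5→5]: (12.51+10.57)/2 × 0.5 = 5.77
  [5→9]: (10.57+2.75)/2 × 4 = 26.64
  [9→15]: (2.75+0.36)/2 × 6 = 9.33
  [15→15.5]: (0.36+0.31)/2 × 0.5 = 0.1675
  Sum = 189.5375 µg/mL·hr
Extrapolated tail: C_last / k_e = 0.31 / 0.337 = 0.920
AUC_0→∞ = 189.5375 + 0.920 = 190.4575 µg/mL·hr

AUC = 190 µg/mL·hr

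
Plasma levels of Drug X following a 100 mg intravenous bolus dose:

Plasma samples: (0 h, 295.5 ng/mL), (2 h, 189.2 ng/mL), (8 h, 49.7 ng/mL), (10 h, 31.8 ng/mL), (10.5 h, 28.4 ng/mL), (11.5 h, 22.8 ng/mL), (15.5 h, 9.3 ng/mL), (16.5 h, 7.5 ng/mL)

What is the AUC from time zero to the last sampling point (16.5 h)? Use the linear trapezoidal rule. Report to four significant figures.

Trapezoidal AUC_0→16.5:
  [0→2]: (295.5+189.2)/2 × 2 = 484.7
  [2→8]: (189.2+49.7)/2 × 6 = 716.7
  [8→10]: (49.7+31.8)/2 × 2 = 81.5
  [10→10.5]: (31.8+28.4)/2 × 0.5 = 15.05
  [10.5→11.5]: (28.4+22.8)/2 × 1 = 25.6
  [11.5→15.5]: (22.8+9.3)/2 × 4 = 64.2
  [15.5→16.5]: (9.3+7.5)/2 × 1 = 8.4
  Sum = 1396.15 ng/mL·h

AUC = 1396 ng/mL·h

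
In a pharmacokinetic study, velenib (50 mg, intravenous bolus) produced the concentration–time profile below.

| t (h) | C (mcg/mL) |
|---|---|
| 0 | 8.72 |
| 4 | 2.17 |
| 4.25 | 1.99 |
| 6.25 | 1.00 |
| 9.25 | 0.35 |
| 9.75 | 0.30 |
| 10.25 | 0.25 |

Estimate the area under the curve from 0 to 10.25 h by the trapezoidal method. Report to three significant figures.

AUC = 27.6 mcg/mL·h

Trapezoidal AUC_0→10.25:
  [0→4]: (8.72+2.17)/2 × 4 = 21.78
  [4→4.25]: (2.17+1.99)/2 × 0.25 = 0.52
  [4.25→6.25]: (1.99+1.00)/2 × 2 = 2.99
  [6.25→9.25]: (1.00+0.35)/2 × 3 = 2.025
  [9.25→9.75]: (0.35+0.30)/2 × 0.5 = 0.1625
  [9.75→10.25]: (0.30+0.25)/2 × 0.5 = 0.1375
  Sum = 27.615 mcg/mL·h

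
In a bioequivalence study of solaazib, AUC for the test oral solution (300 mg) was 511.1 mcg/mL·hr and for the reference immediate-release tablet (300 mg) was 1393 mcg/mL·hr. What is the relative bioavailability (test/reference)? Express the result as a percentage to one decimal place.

F_rel = (AUC_test/D_test) / (AUC_ref/D_ref)
      = (511.1/300) / (1393/300)
      = 1.70367 / 4.64333 = 0.3669 = 36.69%

F_rel = 36.7%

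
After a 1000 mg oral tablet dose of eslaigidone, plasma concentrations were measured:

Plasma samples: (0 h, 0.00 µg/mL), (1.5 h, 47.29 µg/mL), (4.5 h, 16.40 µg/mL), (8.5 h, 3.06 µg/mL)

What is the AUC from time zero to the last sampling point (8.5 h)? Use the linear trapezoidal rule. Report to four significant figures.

Trapezoidal AUC_0→8.5:
  [0→1.5]: (0.00+47.29)/2 × 1.5 = 35.4675
  [1.5→4.5]: (47.29+16.40)/2 × 3 = 95.535
  [4.5→8.5]: (16.40+3.06)/2 × 4 = 38.92
  Sum = 169.9225 µg/mL·h

AUC = 169.9 µg/mL·h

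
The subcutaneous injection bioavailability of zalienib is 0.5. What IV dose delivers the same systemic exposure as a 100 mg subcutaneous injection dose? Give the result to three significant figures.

Systemic exposure from an extravascular dose = F × D_ev, so the equivalent IV dose is F × D_ev.
D_iv = F × D_ev = 0.5 × 100 = 50 mg

D_iv = 50.0 mg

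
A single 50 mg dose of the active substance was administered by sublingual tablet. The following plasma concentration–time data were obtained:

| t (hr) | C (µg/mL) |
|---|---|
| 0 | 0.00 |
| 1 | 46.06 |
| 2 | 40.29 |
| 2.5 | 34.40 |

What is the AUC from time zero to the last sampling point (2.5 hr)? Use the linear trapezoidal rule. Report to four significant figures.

Trapezoidal AUC_0→2.5:
  [0→1]: (0.00+46.06)/2 × 1 = 23.03
  [1→2]: (46.06+40.29)/2 × 1 = 43.175
  [2→2.5]: (40.29+34.40)/2 × 0.5 = 18.6725
  Sum = 84.8775 µg/mL·hr

AUC = 84.88 µg/mL·hr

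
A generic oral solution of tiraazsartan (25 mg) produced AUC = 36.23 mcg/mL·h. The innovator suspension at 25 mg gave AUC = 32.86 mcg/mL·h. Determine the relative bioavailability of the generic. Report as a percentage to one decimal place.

F_rel = (AUC_test/D_test) / (AUC_ref/D_ref)
      = (36.23/25) / (32.86/25)
      = 1.4492 / 1.3144 = 1.1026 = 110.26%

F_rel = 110.3%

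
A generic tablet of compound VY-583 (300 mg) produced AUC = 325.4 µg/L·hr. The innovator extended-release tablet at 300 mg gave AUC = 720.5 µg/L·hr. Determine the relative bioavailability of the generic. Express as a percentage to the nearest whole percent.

F_rel = 45%

F_rel = (AUC_test/D_test) / (AUC_ref/D_ref)
      = (325.4/300) / (720.5/300)
      = 1.08467 / 2.40167 = 0.4516 = 45.16%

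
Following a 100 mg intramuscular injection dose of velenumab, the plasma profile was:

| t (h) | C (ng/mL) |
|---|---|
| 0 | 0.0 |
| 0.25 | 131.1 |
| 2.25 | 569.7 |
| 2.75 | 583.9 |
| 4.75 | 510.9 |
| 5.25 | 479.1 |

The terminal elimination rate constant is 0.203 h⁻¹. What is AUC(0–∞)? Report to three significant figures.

Trapezoidal AUC_0→5.25:
  [0→0.25]: (0.0+131.1)/2 × 0.25 = 16.3875
  [0.25→2.25]: (131.1+569.7)/2 × 2 = 700.8
  [2.25→2.75]: (569.7+583.9)/2 × 0.5 = 288.4
  [2.75→4.75]: (583.9+510.9)/2 × 2 = 1094.8
  [4.75→5.25]: (510.9+479.1)/2 × 0.5 = 247.5
  Sum = 2347.8875 ng/mL·h
Extrapolated tail: C_last / k_e = 479.1 / 0.203 = 2360.099
AUC_0→∞ = 2347.8875 + 2360.099 = 4707.9865 ng/mL·h

AUC = 4710 ng/mL·h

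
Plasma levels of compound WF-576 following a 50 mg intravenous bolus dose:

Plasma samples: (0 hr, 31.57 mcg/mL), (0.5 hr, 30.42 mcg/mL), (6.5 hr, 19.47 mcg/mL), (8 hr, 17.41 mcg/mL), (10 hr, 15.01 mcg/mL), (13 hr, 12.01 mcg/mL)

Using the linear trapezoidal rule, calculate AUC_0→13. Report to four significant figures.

AUC = 265.8 mcg/mL·hr

Trapezoidal AUC_0→13:
  [0→0.5]: (31.57+30.42)/2 × 0.5 = 15.4975
  [0.5→6.5]: (30.42+19.47)/2 × 6 = 149.67
  [6.5→8]: (19.47+17.41)/2 × 1.5 = 27.66
  [8→10]: (17.41+15.01)/2 × 2 = 32.42
  [10→13]: (15.01+12.01)/2 × 3 = 40.53
  Sum = 265.7775 mcg/mL·hr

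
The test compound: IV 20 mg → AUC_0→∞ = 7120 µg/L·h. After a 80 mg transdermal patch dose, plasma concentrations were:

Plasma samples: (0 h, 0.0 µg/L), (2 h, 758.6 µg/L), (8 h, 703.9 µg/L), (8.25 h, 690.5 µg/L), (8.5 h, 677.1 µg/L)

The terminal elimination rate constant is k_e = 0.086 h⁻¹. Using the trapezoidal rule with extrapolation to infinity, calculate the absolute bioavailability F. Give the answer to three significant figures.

Trapezoidal AUC_0→8.5 (transdermal patch):
  [0→2]: (0.0+758.6)/2 × 2 = 758.6
  [2→8]: (758.6+703.9)/2 × 6 = 4387.5
  [8→8.25]: (703.9+690.5)/2 × 0.25 = 174.3
  [8.25→8.5]: (690.5+677.1)/2 × 0.25 = 170.95
  Sum = 5491.35 µg/L·h
Tail: C_last/k_e = 677.1/0.086 = 7873.256
AUC_0→∞ (transdermal patch) = 5491.35 + 7873.256 = 13364.606 µg/L·h
F = (AUC_ev/D_ev)/(AUC_iv/D_iv) = (13364.606/80)/(7120/20) = 167.058/356 = 0.4693

F = 0.469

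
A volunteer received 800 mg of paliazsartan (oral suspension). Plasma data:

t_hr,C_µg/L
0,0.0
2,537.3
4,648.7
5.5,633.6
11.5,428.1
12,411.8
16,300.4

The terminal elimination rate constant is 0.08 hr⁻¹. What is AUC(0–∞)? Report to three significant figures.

Trapezoidal AUC_0→16:
  [0→2]: (0.0+537.3)/2 × 2 = 537.3
  [2→4]: (537.3+648.7)/2 × 2 = 1186.0
  [4→5.5]: (648.7+633.6)/2 × 1.5 = 961.725
  [5.5→11.5]: (633.6+428.1)/2 × 6 = 3185.1
  [11.5→12]: (428.1+411.8)/2 × 0.5 = 209.975
  [12→16]: (411.8+300.4)/2 × 4 = 1424.4
  Sum = 7504.5 µg/L·hr
Extrapolated tail: C_last / k_e = 300.4 / 0.08 = 3755.000
AUC_0→∞ = 7504.5 + 3755.000 = 11259.5 µg/L·hr

AUC = 11300 µg/L·hr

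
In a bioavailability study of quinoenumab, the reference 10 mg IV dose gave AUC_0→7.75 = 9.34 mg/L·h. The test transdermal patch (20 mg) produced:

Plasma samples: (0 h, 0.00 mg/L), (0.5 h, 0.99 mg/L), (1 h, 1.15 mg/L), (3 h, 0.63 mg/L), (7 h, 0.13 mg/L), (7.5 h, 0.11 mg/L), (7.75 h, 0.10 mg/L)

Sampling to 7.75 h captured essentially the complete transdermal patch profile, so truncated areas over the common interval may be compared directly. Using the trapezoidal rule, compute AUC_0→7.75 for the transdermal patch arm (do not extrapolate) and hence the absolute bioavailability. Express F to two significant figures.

Trapezoidal AUC_0→7.75 (transdermal patch):
  [0→0.5]: (0.00+0.99)/2 × 0.5 = 0.2475
  [0.5→1]: (0.99+1.15)/2 × 0.5 = 0.535
  [1→3]: (1.15+0.63)/2 × 2 = 1.78
  [3→7]: (0.63+0.13)/2 × 4 = 1.52
  [7→7.5]: (0.13+0.11)/2 × 0.5 = 0.06
  [7.5→7.75]: (0.11+0.10)/2 × 0.25 = 0.02625
  Sum = 4.16875 mg/L·h
F = (AUC_ev/D_ev)/(AUC_iv/D_iv) = (4.16875/20)/(9.34/10) = 0.2084375/0.934 = 0.2232

F = 0.22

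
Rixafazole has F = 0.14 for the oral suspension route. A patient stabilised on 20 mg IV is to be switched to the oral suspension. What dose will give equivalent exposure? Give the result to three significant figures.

For equal systemic exposure: F × D_ev = D_iv
D_ev = D_iv / F = 20 / 0.14 = 142.857 mg

D_oral = 143 mg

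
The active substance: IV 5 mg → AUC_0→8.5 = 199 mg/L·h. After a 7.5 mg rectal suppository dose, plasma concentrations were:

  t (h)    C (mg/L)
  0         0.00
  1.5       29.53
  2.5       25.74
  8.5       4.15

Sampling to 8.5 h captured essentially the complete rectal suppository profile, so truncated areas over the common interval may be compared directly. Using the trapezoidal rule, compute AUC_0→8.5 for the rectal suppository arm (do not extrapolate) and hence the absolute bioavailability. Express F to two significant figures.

Trapezoidal AUC_0→8.5 (rectal suppository):
  [0→1.5]: (0.00+29.53)/2 × 1.5 = 22.1475
  [1.5→2.5]: (29.53+25.74)/2 × 1 = 27.635
  [2.5→8.5]: (25.74+4.15)/2 × 6 = 89.67
  Sum = 139.4525 mg/L·h
F = (AUC_ev/D_ev)/(AUC_iv/D_iv) = (139.4525/7.5)/(199/5) = 18.5937/39.8 = 0.4672

F = 0.47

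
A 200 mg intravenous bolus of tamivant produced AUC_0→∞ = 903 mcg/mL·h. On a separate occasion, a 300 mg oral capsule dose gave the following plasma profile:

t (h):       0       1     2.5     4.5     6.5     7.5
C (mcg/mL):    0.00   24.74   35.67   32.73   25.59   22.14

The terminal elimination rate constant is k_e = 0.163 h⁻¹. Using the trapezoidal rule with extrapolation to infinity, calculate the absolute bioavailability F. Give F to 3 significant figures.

Trapezoidal AUC_0→7.5 (oral capsule):
  [0→1]: (0.00+24.74)/2 × 1 = 12.37
  [1→2.5]: (24.74+35.67)/2 × 1.5 = 45.3075
  [2.5→4.5]: (35.67+32.73)/2 × 2 = 68.4
  [4.5→6.5]: (32.73+25.59)/2 × 2 = 58.32
  [6.5→7.5]: (25.59+22.14)/2 × 1 = 23.865
  Sum = 208.2625 mcg/mL·h
Tail: C_last/k_e = 22.14/0.163 = 135.828
AUC_0→∞ (oral capsule) = 208.2625 + 135.828 = 344.0905 mcg/mL·h
F = (AUC_ev/D_ev)/(AUC_iv/D_iv) = (344.0905/300)/(903/200) = 1.14697/4.515 = 0.2540

F = 0.254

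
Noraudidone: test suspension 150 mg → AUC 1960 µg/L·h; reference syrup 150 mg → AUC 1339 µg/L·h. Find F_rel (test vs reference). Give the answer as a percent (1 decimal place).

F_rel = (AUC_test/D_test) / (AUC_ref/D_ref)
      = (1960/150) / (1339/150)
      = 13.0667 / 8.92667 = 1.4638 = 146.38%

F_rel = 146.4%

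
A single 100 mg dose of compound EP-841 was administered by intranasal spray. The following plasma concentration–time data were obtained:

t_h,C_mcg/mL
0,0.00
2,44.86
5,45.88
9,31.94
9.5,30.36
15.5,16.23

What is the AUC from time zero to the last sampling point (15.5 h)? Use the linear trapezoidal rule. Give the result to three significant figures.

AUC = 492 mcg/mL·h

Trapezoidal AUC_0→15.5:
  [0→2]: (0.00+44.86)/2 × 2 = 44.86
  [2→5]: (44.86+45.88)/2 × 3 = 136.11
  [5→9]: (45.88+31.94)/2 × 4 = 155.64
  [9→9.5]: (31.94+30.36)/2 × 0.5 = 15.575
  [9.5→15.5]: (30.36+16.23)/2 × 6 = 139.77
  Sum = 491.955 mcg/mL·h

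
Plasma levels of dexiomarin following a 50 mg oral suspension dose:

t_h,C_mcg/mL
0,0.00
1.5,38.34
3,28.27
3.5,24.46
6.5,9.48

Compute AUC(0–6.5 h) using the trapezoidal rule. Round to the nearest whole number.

Trapezoidal AUC_0→6.5:
  [0→1.5]: (0.00+38.34)/2 × 1.5 = 28.755
  [1.5→3]: (38.34+28.27)/2 × 1.5 = 49.9575
  [3→3.5]: (28.27+24.46)/2 × 0.5 = 13.1825
  [3.5→6.5]: (24.46+9.48)/2 × 3 = 50.91
  Sum = 142.805 mcg/mL·h

AUC = 143 mcg/mL·h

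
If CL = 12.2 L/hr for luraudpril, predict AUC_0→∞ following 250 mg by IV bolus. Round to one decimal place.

AUC_0→∞ = Dose_iv / CL
        = 250 / 12.2 = 20.4918 mg/L·hr

AUC = 20.5 mg/L·hr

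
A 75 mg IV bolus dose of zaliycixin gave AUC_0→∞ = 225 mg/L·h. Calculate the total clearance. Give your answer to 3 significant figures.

CL = Dose_iv / AUC_0→∞
   = 75 / 225 = 0.333333 L/h

CL = 0.333 L/h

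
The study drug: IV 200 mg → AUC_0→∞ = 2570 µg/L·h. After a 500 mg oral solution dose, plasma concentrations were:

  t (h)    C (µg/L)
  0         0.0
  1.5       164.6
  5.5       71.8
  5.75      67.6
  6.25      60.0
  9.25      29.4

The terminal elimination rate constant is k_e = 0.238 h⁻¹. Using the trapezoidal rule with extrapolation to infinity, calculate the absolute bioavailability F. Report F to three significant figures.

F = 0.141

Trapezoidal AUC_0→9.25 (oral solution):
  [0→1.5]: (0.0+164.6)/2 × 1.5 = 123.45
  [1.5→5.5]: (164.6+71.8)/2 × 4 = 472.8
  [5.5→5.75]: (71.8+67.6)/2 × 0.25 = 17.425
  [5.75→6.25]: (67.6+60.0)/2 × 0.5 = 31.9
  [6.25→9.25]: (60.0+29.4)/2 × 3 = 134.1
  Sum = 779.675 µg/L·h
Tail: C_last/k_e = 29.4/0.238 = 123.529
AUC_0→∞ (oral solution) = 779.675 + 123.529 = 903.204 µg/L·h
F = (AUC_ev/D_ev)/(AUC_iv/D_iv) = (903.204/500)/(2570/200) = 1.806408/12.85 = 0.1406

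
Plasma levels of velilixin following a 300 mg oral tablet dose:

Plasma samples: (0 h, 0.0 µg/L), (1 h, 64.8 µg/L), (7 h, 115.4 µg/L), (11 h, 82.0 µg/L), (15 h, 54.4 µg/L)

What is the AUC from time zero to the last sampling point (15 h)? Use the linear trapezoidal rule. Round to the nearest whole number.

Trapezoidal AUC_0→15:
  [0→1]: (0.0+64.8)/2 × 1 = 32.4
  [1→7]: (64.8+115.4)/2 × 6 = 540.6
  [7→11]: (115.4+82.0)/2 × 4 = 394.8
  [11→15]: (82.0+54.4)/2 × 4 = 272.8
  Sum = 1240.6 µg/L·h

AUC = 1241 µg/L·h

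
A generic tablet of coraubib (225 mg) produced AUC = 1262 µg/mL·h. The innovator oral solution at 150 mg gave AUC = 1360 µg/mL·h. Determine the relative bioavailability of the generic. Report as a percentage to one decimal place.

F_rel = (AUC_test/D_test) / (AUC_ref/D_ref)
      = (1262/225) / (1360/150)
      = 5.60889 / 9.06667 = 0.6186 = 61.86%

F_rel = 61.9%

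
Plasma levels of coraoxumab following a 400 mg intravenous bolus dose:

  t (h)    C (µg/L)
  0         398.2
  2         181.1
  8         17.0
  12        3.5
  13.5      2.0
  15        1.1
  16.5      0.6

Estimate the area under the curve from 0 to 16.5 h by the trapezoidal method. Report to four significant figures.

Trapezoidal AUC_0→16.5:
  [0→2]: (398.2+181.1)/2 × 2 = 579.3
  [2→8]: (181.1+17.0)/2 × 6 = 594.3
  [8→12]: (17.0+3.5)/2 × 4 = 41.0
  [12→13.5]: (3.5+2.0)/2 × 1.5 = 4.125
  [13.5→15]: (2.0+1.1)/2 × 1.5 = 2.325
  [15→16.5]: (1.1+0.6)/2 × 1.5 = 1.275
  Sum = 1222.325 µg/L·h

AUC = 1222 µg/L·h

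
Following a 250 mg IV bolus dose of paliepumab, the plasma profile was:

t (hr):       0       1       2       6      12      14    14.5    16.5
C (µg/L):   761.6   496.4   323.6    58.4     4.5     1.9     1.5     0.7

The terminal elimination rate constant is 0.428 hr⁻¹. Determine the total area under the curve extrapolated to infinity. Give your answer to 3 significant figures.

Trapezoidal AUC_0→16.5:
  [0→1]: (761.6+496.4)/2 × 1 = 629.0
  [1→2]: (496.4+323.6)/2 × 1 = 410.0
  [2→6]: (323.6+58.4)/2 × 4 = 764.0
  [6→12]: (58.4+4.5)/2 × 6 = 188.7
  [12→14]: (4.5+1.9)/2 × 2 = 6.4
  [14→14.5]: (1.9+1.5)/2 × 0.5 = 0.85
  [14.5→16.5]: (1.5+0.7)/2 × 2 = 2.2
  Sum = 2001.15 µg/L·hr
Extrapolated tail: C_last / k_e = 0.7 / 0.428 = 1.636
AUC_0→∞ = 2001.15 + 1.636 = 2002.786 µg/L·hr

AUC = 2000 µg/L·hr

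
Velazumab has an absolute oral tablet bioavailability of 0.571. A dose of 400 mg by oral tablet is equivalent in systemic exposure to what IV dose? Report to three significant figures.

Systemic exposure from an extravascular dose = F × D_ev, so the equivalent IV dose is F × D_ev.
D_iv = F × D_ev = 0.571 × 400 = 228.4 mg

D_iv = 228 mg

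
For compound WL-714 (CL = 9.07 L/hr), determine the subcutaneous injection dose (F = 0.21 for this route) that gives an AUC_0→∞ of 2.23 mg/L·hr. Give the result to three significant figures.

Dose = 96.3 mg

Dose = CL × AUC_0→∞ / F
     = 9.07 × 2.23 / 0.21 = 96.3148 mg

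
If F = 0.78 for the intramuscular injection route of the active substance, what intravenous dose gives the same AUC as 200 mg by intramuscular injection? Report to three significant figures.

Systemic exposure from an extravascular dose = F × D_ev, so the equivalent IV dose is F × D_ev.
D_iv = F × D_ev = 0.78 × 200 = 156 mg

D_iv = 156 mg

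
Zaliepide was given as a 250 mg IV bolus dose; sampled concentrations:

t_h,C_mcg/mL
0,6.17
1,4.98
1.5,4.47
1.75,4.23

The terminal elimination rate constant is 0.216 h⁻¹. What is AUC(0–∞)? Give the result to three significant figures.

AUC = 28.6 mcg/mL·h

Trapezoidal AUC_0→1.75:
  [0→1]: (6.17+4.98)/2 × 1 = 5.575
  [1→1.5]: (4.98+4.47)/2 × 0.5 = 2.3625
  [1.5→1.75]: (4.47+4.23)/2 × 0.25 = 1.0875
  Sum = 9.025 mcg/mL·h
Extrapolated tail: C_last / k_e = 4.23 / 0.216 = 19.583
AUC_0→∞ = 9.025 + 19.583 = 28.608 mcg/mL·h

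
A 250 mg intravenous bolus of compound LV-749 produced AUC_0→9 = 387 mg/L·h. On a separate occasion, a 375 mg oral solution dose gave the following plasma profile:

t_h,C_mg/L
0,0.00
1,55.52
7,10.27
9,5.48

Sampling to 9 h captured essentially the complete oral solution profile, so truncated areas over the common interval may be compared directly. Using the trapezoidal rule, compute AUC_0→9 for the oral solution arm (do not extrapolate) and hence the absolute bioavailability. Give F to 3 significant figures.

Trapezoidal AUC_0→9 (oral solution):
  [0→1]: (0.00+55.52)/2 × 1 = 27.76
  [1→7]: (55.52+10.27)/2 × 6 = 197.37
  [7→9]: (10.27+5.48)/2 × 2 = 15.75
  Sum = 240.88 mg/L·h
F = (AUC_ev/D_ev)/(AUC_iv/D_iv) = (240.88/375)/(387/250) = 0.642347/1.548 = 0.4150

F = 0.415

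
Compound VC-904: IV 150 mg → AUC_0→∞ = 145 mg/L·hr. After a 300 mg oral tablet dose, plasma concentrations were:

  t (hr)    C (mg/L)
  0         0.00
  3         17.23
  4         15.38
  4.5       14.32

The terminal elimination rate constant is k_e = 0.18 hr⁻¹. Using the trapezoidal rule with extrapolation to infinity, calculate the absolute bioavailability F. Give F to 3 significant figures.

F = 0.445

Trapezoidal AUC_0→4.5 (oral tablet):
  [0→3]: (0.00+17.23)/2 × 3 = 25.845
  [3→4]: (17.23+15.38)/2 × 1 = 16.305
  [4→4.5]: (15.38+14.32)/2 × 0.5 = 7.425
  Sum = 49.575 mg/L·hr
Tail: C_last/k_e = 14.32/0.18 = 79.556
AUC_0→∞ (oral tablet) = 49.575 + 79.556 = 129.131 mg/L·hr
F = (AUC_ev/D_ev)/(AUC_iv/D_iv) = (129.131/300)/(145/150) = 0.430437/0.966667 = 0.4453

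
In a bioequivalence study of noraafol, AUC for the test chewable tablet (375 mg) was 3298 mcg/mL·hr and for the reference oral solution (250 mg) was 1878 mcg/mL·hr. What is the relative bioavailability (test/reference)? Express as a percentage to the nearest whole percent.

F_rel = (AUC_test/D_test) / (AUC_ref/D_ref)
      = (3298/375) / (1878/250)
      = 8.79467 / 7.512 = 1.1707 = 117.07%

F_rel = 117%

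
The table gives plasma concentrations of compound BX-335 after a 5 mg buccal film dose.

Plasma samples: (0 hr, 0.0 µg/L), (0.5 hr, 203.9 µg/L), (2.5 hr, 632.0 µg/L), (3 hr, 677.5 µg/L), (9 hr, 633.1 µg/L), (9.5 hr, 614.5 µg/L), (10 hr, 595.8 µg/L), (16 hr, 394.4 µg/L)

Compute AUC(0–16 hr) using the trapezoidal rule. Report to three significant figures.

AUC = 8730 µg/L·hr

Trapezoidal AUC_0→16:
  [0→0.5]: (0.0+203.9)/2 × 0.5 = 50.975
  [0.5→2.5]: (203.9+632.0)/2 × 2 = 835.9
  [2.5→3]: (632.0+677.5)/2 × 0.5 = 327.375
  [3→9]: (677.5+633.1)/2 × 6 = 3931.8
  [9→9.5]: (633.1+614.5)/2 × 0.5 = 311.9
  [9.5→10]: (614.5+595.8)/2 × 0.5 = 302.575
  [10→16]: (595.8+394.4)/2 × 6 = 2970.6
  Sum = 8731.125 µg/L·hr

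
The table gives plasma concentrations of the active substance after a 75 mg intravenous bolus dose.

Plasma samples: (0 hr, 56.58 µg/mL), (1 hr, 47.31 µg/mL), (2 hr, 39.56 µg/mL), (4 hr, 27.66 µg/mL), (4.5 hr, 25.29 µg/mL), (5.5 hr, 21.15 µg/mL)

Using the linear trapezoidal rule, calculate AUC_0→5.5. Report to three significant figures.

Trapezoidal AUC_0→5.5:
  [0→1]: (56.58+47.31)/2 × 1 = 51.945
  [1→2]: (47.31+39.56)/2 × 1 = 43.435
  [2→4]: (39.56+27.66)/2 × 2 = 67.22
  [4→4.5]: (27.66+25.29)/2 × 0.5 = 13.2375
  [4.5→5.5]: (25.29+21.15)/2 × 1 = 23.22
  Sum = 199.0575 µg/mL·hr

AUC = 199 µg/mL·hr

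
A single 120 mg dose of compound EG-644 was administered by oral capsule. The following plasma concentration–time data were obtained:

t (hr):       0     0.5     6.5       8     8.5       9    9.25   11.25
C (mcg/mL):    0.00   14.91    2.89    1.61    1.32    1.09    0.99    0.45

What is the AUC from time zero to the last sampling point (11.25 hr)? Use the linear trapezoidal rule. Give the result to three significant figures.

Trapezoidal AUC_0→11.25:
  [0→0.5]: (0.00+14.91)/2 × 0.5 = 3.7275
  [0.5→6.5]: (14.91+2.89)/2 × 6 = 53.4
  [6.5→8]: (2.89+1.61)/2 × 1.5 = 3.375
  [8→8.5]: (1.61+1.32)/2 × 0.5 = 0.7325
  [8.5→9]: (1.32+1.09)/2 × 0.5 = 0.6025
  [9→9.25]: (1.09+0.99)/2 × 0.25 = 0.26
  [9.25→11.25]: (0.99+0.45)/2 × 2 = 1.44
  Sum = 63.5375 mcg/mL·hr

AUC = 63.5 mcg/mL·hr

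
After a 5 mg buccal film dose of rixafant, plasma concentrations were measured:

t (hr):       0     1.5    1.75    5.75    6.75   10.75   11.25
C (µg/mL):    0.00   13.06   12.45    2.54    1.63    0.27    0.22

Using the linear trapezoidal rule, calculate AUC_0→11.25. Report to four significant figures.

Trapezoidal AUC_0→11.25:
  [0→1.5]: (0.00+13.06)/2 × 1.5 = 9.795
  [1.5→1.75]: (13.06+12.45)/2 × 0.25 = 3.18875
  [1.75→5.75]: (12.45+2.54)/2 × 4 = 29.98
  [5.75→6.75]: (2.54+1.63)/2 × 1 = 2.085
  [6.75→10.75]: (1.63+0.27)/2 × 4 = 3.8
  [10.75→11.25]: (0.27+0.22)/2 × 0.5 = 0.1225
  Sum = 48.97125 µg/mL·hr

AUC = 48.97 µg/mL·hr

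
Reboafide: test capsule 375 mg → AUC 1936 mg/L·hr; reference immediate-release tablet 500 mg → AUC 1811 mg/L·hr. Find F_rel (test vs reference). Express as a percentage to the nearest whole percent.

F_rel = 143%

F_rel = (AUC_test/D_test) / (AUC_ref/D_ref)
      = (1936/375) / (1811/500)
      = 5.16267 / 3.622 = 1.4254 = 142.54%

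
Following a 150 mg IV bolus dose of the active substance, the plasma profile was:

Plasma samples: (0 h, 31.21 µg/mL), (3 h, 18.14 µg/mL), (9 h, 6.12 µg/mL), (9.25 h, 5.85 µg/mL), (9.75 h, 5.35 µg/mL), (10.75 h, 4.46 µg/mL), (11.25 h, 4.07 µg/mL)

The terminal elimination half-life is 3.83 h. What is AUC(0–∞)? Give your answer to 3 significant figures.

AUC = 181 µg/mL·h

Trapezoidal AUC_0→11.25:
  [0→3]: (31.21+18.14)/2 × 3 = 74.025
  [3→9]: (18.14+6.12)/2 × 6 = 72.78
  [9→9.25]: (6.12+5.85)/2 × 0.25 = 1.49625
  [9.25→9.75]: (5.85+5.35)/2 × 0.5 = 2.8
  [9.75→10.75]: (5.35+4.46)/2 × 1 = 4.905
  [10.75→11.25]: (4.46+4.07)/2 × 0.5 = 2.1325
  Sum = 158.13875 µg/mL·h
k_e = ln2 / t½ = 0.693147 / 3.83 = 0.1810 h^-1
Extrapolated tail: C_last / k_e = 4.07 / 0.181 = 22.486
AUC_0→∞ = 158.13875 + 22.486 = 180.62475 µg/mL·h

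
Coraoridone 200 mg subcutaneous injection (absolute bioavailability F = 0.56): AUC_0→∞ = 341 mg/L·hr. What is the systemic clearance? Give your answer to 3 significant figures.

CL = 0.328 L/hr

CL = F × Dose / AUC_0→∞
   = 0.56 × 200 / 341 = 0.328446 L/hr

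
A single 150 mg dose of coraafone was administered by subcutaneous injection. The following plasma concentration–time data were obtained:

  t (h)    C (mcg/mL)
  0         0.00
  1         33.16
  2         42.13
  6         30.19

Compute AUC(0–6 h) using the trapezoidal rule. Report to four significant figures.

Trapezoidal AUC_0→6:
  [0→1]: (0.00+33.16)/2 × 1 = 16.58
  [1→2]: (33.16+42.13)/2 × 1 = 37.645
  [2→6]: (42.13+30.19)/2 × 4 = 144.64
  Sum = 198.865 mcg/mL·h

AUC = 198.9 mcg/mL·h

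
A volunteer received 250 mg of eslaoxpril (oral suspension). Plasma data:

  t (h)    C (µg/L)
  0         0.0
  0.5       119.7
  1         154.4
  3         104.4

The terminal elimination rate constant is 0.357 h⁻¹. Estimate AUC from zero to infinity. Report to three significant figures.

AUC = 650 µg/L·h

Trapezoidal AUC_0→3:
  [0→0.5]: (0.0+119.7)/2 × 0.5 = 29.925
  [0.5→1]: (119.7+154.4)/2 × 0.5 = 68.525
  [1→3]: (154.4+104.4)/2 × 2 = 258.8
  Sum = 357.25 µg/L·h
Extrapolated tail: C_last / k_e = 104.4 / 0.357 = 292.437
AUC_0→∞ = 357.25 + 292.437 = 649.687 µg/L·h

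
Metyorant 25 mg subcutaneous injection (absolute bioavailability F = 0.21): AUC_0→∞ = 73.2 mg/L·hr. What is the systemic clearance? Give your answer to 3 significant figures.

CL = 0.0717 L/hr

CL = F × Dose / AUC_0→∞
   = 0.21 × 25 / 73.2 = 0.0717213 L/hr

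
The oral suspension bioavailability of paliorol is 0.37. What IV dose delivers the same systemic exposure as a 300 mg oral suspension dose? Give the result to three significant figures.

D_iv = 111 mg

Systemic exposure from an extravascular dose = F × D_ev, so the equivalent IV dose is F × D_ev.
D_iv = F × D_ev = 0.37 × 300 = 111 mg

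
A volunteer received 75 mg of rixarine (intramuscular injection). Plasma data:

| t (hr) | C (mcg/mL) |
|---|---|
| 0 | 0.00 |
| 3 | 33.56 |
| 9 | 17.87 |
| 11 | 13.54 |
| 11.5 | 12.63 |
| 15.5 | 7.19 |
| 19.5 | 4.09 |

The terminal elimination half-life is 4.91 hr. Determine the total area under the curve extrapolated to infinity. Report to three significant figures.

Trapezoidal AUC_0→19.5:
  [0→3]: (0.00+33.56)/2 × 3 = 50.34
  [3→9]: (33.56+17.87)/2 × 6 = 154.29
  [9→11]: (17.87+13.54)/2 × 2 = 31.41
  [11→11.5]: (13.54+12.63)/2 × 0.5 = 6.5425
  [11.5→15.5]: (12.63+7.19)/2 × 4 = 39.64
  [15.5→19.5]: (7.19+4.09)/2 × 4 = 22.56
  Sum = 304.7825 mcg/mL·hr
k_e = ln2 / t½ = 0.693147 / 4.91 = 0.1412 hr^-1
Extrapolated tail: C_last / k_e = 4.09 / 0.1412 = 28.966
AUC_0→∞ = 304.7825 + 28.966 = 333.7485 mcg/mL·hr

AUC = 334 mcg/mL·hr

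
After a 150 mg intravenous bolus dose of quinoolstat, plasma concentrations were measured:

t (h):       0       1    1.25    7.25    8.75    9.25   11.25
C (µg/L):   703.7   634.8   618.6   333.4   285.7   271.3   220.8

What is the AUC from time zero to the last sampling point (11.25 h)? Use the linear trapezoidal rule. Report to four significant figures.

AUC = 4778 µg/L·h

Trapezoidal AUC_0→11.25:
  [0→1]: (703.7+634.8)/2 × 1 = 669.25
  [1→1.25]: (634.8+618.6)/2 × 0.25 = 156.675
  [1.25→7.25]: (618.6+333.4)/2 × 6 = 2856.0
  [7.25→8.75]: (333.4+285.7)/2 × 1.5 = 464.325
  [8.75→9.25]: (285.7+271.3)/2 × 0.5 = 139.25
  [9.25→11.25]: (271.3+220.8)/2 × 2 = 492.1
  Sum = 4777.6 µg/L·h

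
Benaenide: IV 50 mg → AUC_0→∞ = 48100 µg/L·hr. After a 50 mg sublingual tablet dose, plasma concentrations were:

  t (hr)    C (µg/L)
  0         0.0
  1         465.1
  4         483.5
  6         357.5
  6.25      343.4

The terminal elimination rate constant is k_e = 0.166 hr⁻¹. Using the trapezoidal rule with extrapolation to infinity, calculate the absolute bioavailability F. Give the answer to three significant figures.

F = 0.0967

Trapezoidal AUC_0→6.25 (sublingual tablet):
  [0→1]: (0.0+465.1)/2 × 1 = 232.55
  [1→4]: (465.1+483.5)/2 × 3 = 1422.9
  [4→6]: (483.5+357.5)/2 × 2 = 841.0
  [6→6.25]: (357.5+343.4)/2 × 0.25 = 87.6125
  Sum = 2584.0625 µg/L·hr
Tail: C_last/k_e = 343.4/0.166 = 2068.675
AUC_0→∞ (sublingual tablet) = 2584.0625 + 2068.675 = 4652.7375 µg/L·hr
F = (AUC_ev/D_ev)/(AUC_iv/D_iv) = (4652.7375/50)/(48100/50) = 93.05475/962 = 0.0967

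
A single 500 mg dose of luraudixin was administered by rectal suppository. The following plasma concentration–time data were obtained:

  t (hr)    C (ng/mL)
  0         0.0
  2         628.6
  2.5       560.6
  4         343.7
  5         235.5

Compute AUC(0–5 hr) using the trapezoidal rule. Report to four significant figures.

AUC = 1894 ng/mL·hr

Trapezoidal AUC_0→5:
  [0→2]: (0.0+628.6)/2 × 2 = 628.6
  [2→2.5]: (628.6+560.6)/2 × 0.5 = 297.3
  [2.5→4]: (560.6+343.7)/2 × 1.5 = 678.225
  [4→5]: (343.7+235.5)/2 × 1 = 289.6
  Sum = 1893.725 ng/mL·hr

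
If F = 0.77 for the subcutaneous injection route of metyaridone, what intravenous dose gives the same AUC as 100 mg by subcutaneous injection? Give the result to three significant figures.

Systemic exposure from an extravascular dose = F × D_ev, so the equivalent IV dose is F × D_ev.
D_iv = F × D_ev = 0.77 × 100 = 77 mg

D_iv = 77.0 mg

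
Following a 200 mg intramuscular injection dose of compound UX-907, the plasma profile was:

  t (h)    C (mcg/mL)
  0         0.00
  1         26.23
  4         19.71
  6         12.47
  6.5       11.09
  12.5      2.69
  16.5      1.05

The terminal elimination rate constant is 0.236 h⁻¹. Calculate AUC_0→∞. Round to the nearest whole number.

Trapezoidal AUC_0→16.5:
  [0→1]: (0.00+26.23)/2 × 1 = 13.115
  [1→4]: (26.23+19.71)/2 × 3 = 68.91
  [4→6]: (19.71+12.47)/2 × 2 = 32.18
  [6→6.5]: (12.47+11.09)/2 × 0.5 = 5.89
  [6.5→12.5]: (11.09+2.69)/2 × 6 = 41.34
  [12.5→16.5]: (2.69+1.05)/2 × 4 = 7.48
  Sum = 168.915 mcg/mL·h
Extrapolated tail: C_last / k_e = 1.05 / 0.236 = 4.449
AUC_0→∞ = 168.915 + 4.449 = 173.364 mcg/mL·h

AUC = 173 mcg/mL·h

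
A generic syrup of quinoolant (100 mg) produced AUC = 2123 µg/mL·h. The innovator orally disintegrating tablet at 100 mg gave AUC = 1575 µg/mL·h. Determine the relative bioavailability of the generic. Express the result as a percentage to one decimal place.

F_rel = 134.8%

F_rel = (AUC_test/D_test) / (AUC_ref/D_ref)
      = (2123/100) / (1575/100)
      = 21.23 / 15.75 = 1.3479 = 134.79%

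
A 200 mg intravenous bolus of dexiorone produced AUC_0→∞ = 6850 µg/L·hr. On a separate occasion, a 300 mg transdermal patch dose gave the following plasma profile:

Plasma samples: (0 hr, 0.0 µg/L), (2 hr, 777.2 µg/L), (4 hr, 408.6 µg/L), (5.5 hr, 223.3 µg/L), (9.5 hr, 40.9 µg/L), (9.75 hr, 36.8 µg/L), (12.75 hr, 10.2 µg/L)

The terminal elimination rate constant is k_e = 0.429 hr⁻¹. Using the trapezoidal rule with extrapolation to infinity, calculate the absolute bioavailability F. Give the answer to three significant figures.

F = 0.299

Trapezoidal AUC_0→12.75 (transdermal patch):
  [0→2]: (0.0+777.2)/2 × 2 = 777.2
  [2→4]: (777.2+408.6)/2 × 2 = 1185.8
  [4→5.5]: (408.6+223.3)/2 × 1.5 = 473.925
  [5.5→9.5]: (223.3+40.9)/2 × 4 = 528.4
  [9.5→9.75]: (40.9+36.8)/2 × 0.25 = 9.7125
  [9.75→12.75]: (36.8+10.2)/2 × 3 = 70.5
  Sum = 3045.5375 µg/L·hr
Tail: C_last/k_e = 10.2/0.429 = 23.776
AUC_0→∞ (transdermal patch) = 3045.5375 + 23.776 = 3069.3135 µg/L·hr
F = (AUC_ev/D_ev)/(AUC_iv/D_iv) = (3069.3135/300)/(6850/200) = 10.231045/34.25 = 0.2987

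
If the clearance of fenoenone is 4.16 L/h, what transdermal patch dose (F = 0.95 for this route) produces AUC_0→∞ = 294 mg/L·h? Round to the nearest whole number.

Dose = 1287 mg

Dose = CL × AUC_0→∞ / F
     = 4.16 × 294 / 0.95 = 1287.41 mg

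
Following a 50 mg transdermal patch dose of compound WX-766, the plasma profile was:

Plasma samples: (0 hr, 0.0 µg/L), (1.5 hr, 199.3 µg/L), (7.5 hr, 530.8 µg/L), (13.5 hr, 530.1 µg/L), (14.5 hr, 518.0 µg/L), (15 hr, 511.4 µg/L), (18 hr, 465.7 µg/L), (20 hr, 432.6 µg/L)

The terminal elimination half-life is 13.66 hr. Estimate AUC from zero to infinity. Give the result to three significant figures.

AUC = 17200 µg/L·hr

Trapezoidal AUC_0→20:
  [0→1.5]: (0.0+199.3)/2 × 1.5 = 149.475
  [1.5→7.5]: (199.3+530.8)/2 × 6 = 2190.3
  [7.5→13.5]: (530.8+530.1)/2 × 6 = 3182.7
  [13.5→14.5]: (530.1+518.0)/2 × 1 = 524.05
  [14.5→15]: (518.0+511.4)/2 × 0.5 = 257.35
  [15→18]: (511.4+465.7)/2 × 3 = 1465.65
  [18→20]: (465.7+432.6)/2 × 2 = 898.3
  Sum = 8667.825 µg/L·hr
k_e = ln2 / t½ = 0.693147 / 13.66 = 0.0507 hr^-1
Extrapolated tail: C_last / k_e = 432.6 / 0.0507 = 8532.544
AUC_0→∞ = 8667.825 + 8532.544 = 17200.369 µg/L·hr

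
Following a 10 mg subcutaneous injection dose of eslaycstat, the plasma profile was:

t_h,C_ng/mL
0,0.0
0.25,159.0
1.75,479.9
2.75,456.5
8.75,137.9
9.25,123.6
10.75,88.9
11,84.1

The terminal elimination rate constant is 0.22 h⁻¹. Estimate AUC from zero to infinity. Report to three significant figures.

Trapezoidal AUC_0→11:
  [0→0.25]: (0.0+159.0)/2 × 0.25 = 19.875
  [0.25→1.75]: (159.0+479.9)/2 × 1.5 = 479.175
  [1.75→2.75]: (479.9+456.5)/2 × 1 = 468.2
  [2.75→8.75]: (456.5+137.9)/2 × 6 = 1783.2
  [8.75→9.25]: (137.9+123.6)/2 × 0.5 = 65.375
  [9.25→10.75]: (123.6+88.9)/2 × 1.5 = 159.375
  [10.75→11]: (88.9+84.1)/2 × 0.25 = 21.625
  Sum = 2996.825 ng/mL·h
Extrapolated tail: C_last / k_e = 84.1 / 0.22 = 382.273
AUC_0→∞ = 2996.825 + 382.273 = 3379.098 ng/mL·h

AUC = 3380 ng/mL·h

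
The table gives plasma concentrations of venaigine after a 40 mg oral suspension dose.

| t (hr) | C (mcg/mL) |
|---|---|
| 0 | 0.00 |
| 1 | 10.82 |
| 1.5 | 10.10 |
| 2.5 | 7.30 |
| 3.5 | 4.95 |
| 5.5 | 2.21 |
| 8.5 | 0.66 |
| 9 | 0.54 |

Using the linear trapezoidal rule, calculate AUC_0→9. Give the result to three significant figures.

AUC = 37.2 mcg/mL·hr

Trapezoidal AUC_0→9:
  [0→1]: (0.00+10.82)/2 × 1 = 5.41
  [1→1.5]: (10.82+10.10)/2 × 0.5 = 5.23
  [1.5→2.5]: (10.10+7.30)/2 × 1 = 8.7
  [2.5→3.5]: (7.30+4.95)/2 × 1 = 6.125
  [3.5→5.5]: (4.95+2.21)/2 × 2 = 7.16
  [5.5→8.5]: (2.21+0.66)/2 × 3 = 4.305
  [8.5→9]: (0.66+0.54)/2 × 0.5 = 0.3
  Sum = 37.23 mcg/mL·hr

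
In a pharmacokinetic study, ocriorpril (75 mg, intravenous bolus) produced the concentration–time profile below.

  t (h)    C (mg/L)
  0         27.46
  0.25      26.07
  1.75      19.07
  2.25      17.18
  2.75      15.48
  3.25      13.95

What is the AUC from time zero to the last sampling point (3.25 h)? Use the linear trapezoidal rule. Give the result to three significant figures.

Trapezoidal AUC_0→3.25:
  [0→0.25]: (27.46+26.07)/2 × 0.25 = 6.69125
  [0.25→1.75]: (26.07+19.07)/2 × 1.5 = 33.855
  [1.75→2.25]: (19.07+17.18)/2 × 0.5 = 9.0625
  [2.25→2.75]: (17.18+15.48)/2 × 0.5 = 8.165
  [2.75→3.25]: (15.48+13.95)/2 × 0.5 = 7.3575
  Sum = 65.13125 mg/L·h

AUC = 65.1 mg/L·h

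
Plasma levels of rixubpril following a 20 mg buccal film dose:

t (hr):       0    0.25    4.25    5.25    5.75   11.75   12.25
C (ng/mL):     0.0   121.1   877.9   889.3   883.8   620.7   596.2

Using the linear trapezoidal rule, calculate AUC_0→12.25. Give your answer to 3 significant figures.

Trapezoidal AUC_0→12.25:
  [0→0.25]: (0.0+121.1)/2 × 0.25 = 15.1375
  [0.25→4.25]: (121.1+877.9)/2 × 4 = 1998.0
  [4.25→5.25]: (877.9+889.3)/2 × 1 = 883.6
  [5.25→5.75]: (889.3+883.8)/2 × 0.5 = 443.275
  [5.75→11.75]: (883.8+620.7)/2 × 6 = 4513.5
  [11.75→12.25]: (620.7+596.2)/2 × 0.5 = 304.225
  Sum = 8157.7375 ng/mL·hr

AUC = 8160 ng/mL·hr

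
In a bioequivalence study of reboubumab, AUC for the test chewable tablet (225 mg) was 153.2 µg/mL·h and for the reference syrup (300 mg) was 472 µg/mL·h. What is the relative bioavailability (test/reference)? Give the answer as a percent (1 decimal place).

F_rel = (AUC_test/D_test) / (AUC_ref/D_ref)
      = (153.2/225) / (472/300)
      = 0.680889 / 1.57333 = 0.4328 = 43.28%

F_rel = 43.3%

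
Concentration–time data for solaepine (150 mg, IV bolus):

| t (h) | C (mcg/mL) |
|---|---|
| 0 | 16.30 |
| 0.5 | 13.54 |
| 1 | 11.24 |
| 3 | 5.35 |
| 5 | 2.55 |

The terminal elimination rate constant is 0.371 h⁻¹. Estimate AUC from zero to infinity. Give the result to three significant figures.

Trapezoidal AUC_0→5:
  [0→0.5]: (16.30+13.54)/2 × 0.5 = 7.46
  [0.5→1]: (13.54+11.24)/2 × 0.5 = 6.195
  [1→3]: (11.24+5.35)/2 × 2 = 16.59
  [3→5]: (5.35+2.55)/2 × 2 = 7.9
  Sum = 38.145 mcg/mL·h
Extrapolated tail: C_last / k_e = 2.55 / 0.371 = 6.873
AUC_0→∞ = 38.145 + 6.873 = 45.018 mcg/mL·h

AUC = 45.0 mcg/mL·h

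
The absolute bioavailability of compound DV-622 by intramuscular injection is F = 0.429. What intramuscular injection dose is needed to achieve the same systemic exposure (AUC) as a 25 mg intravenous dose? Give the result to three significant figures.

For equal systemic exposure: F × D_ev = D_iv
D_ev = D_iv / F = 25 / 0.429 = 58.2751 mg

D_intramuscular = 58.3 mg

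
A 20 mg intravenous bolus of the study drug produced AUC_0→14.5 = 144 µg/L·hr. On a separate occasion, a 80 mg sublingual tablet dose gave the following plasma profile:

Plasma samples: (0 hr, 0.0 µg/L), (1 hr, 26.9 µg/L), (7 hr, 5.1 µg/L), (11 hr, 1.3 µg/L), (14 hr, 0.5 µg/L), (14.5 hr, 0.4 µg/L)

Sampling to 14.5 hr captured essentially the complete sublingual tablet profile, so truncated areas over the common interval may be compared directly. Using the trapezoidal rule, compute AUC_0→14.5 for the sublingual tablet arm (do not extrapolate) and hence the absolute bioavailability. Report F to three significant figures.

Trapezoidal AUC_0→14.5 (sublingual tablet):
  [0→1]: (0.0+26.9)/2 × 1 = 13.45
  [1→7]: (26.9+5.1)/2 × 6 = 96.0
  [7→11]: (5.1+1.3)/2 × 4 = 12.8
  [11→14]: (1.3+0.5)/2 × 3 = 2.7
  [14→14.5]: (0.5+0.4)/2 × 0.5 = 0.225
  Sum = 125.175 µg/L·hr
F = (AUC_ev/D_ev)/(AUC_iv/D_iv) = (125.175/80)/(144/20) = 1.5646875/7.2 = 0.2173

F = 0.217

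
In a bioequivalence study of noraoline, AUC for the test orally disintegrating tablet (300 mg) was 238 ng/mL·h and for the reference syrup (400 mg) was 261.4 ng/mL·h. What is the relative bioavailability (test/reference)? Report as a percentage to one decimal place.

F_rel = (AUC_test/D_test) / (AUC_ref/D_ref)
      = (238/300) / (261.4/400)
      = 0.793333 / 0.6535 = 1.2140 = 121.40%

F_rel = 121.4%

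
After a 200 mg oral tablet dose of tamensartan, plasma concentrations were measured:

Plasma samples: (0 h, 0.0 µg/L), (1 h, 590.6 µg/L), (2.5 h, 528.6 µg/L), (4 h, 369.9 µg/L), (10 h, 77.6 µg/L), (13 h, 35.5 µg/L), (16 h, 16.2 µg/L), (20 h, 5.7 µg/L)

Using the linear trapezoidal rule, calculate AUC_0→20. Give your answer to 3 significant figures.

AUC = 3440 µg/L·h

Trapezoidal AUC_0→20:
  [0→1]: (0.0+590.6)/2 × 1 = 295.3
  [1→2.5]: (590.6+528.6)/2 × 1.5 = 839.4
  [2.5→4]: (528.6+369.9)/2 × 1.5 = 673.875
  [4→10]: (369.9+77.6)/2 × 6 = 1342.5
  [10→13]: (77.6+35.5)/2 × 3 = 169.65
  [13→16]: (35.5+16.2)/2 × 3 = 77.55
  [16→20]: (16.2+5.7)/2 × 4 = 43.8
  Sum = 3442.075 µg/L·h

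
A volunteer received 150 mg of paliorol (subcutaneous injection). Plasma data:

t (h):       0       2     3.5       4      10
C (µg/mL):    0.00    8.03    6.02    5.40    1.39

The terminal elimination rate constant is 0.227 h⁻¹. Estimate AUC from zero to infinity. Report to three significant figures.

AUC = 47.9 µg/mL·h

Trapezoidal AUC_0→10:
  [0→2]: (0.00+8.03)/2 × 2 = 8.03
  [2→3.5]: (8.03+6.02)/2 × 1.5 = 10.5375
  [3.5→4]: (6.02+5.40)/2 × 0.5 = 2.855
  [4→10]: (5.40+1.39)/2 × 6 = 20.37
  Sum = 41.7925 µg/mL·h
Extrapolated tail: C_last / k_e = 1.39 / 0.227 = 6.123
AUC_0→∞ = 41.7925 + 6.123 = 47.9155 µg/mL·h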